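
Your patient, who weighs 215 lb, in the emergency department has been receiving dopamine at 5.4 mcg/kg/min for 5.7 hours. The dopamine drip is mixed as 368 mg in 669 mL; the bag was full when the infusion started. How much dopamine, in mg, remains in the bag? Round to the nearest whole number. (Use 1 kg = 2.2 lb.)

188 mg

Weight = 215 lb ÷ 2.2 lb/kg = 97.72727 kg
Dose = 5.4 mcg/kg/min × 97.72727 kg = 527.7273 mcg/min
527.7273 mcg/min × 60 min/hr = 31663.64 mcg/hr
Concentration = 368 mg ÷ 669 mL = 0.5500747 mg/mL = 550.0747 mcg/mL
Rate = 31663.64 mcg/hr ÷ 550.0747 mcg/mL = 57.56243 mL/hr
Volume infused = 57.56243 mL/hr × 5.7 hr = 328.1058 mL
Volume remaining = 669 − 328.1058 = 340.8942 mL
Drug remaining = 340.8942 mL × 550.0747 mcg/mL = 187517.3 mcg = 187.5173 mg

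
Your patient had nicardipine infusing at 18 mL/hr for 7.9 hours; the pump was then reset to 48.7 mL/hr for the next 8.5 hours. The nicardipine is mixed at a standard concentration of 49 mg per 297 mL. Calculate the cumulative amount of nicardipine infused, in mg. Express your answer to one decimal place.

Concentration = 49 mg ÷ 297 mL = 0.1649832 mg/mL
Stage 1: 18 mL/hr × 7.9 hr = 142.2 mL → 142.2 mL × 0.1649832 mg/mL = 23.46061 mg
Stage 2: 48.7 mL/hr × 8.5 hr = 413.95 mL → 413.95 mL × 0.1649832 mg/mL = 68.29478 mg
Total = 23.46061 + 68.29478 = 91.75539 mg

91.8 mg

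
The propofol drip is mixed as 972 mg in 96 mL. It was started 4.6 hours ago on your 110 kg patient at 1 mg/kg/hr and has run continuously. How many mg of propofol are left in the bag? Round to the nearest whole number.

Dose = 1 mg/kg/hr × 110 kg = 110 mg/hr
Concentration = 972 mg ÷ 96 mL = 10.125 mg/mL
Rate = 110 mg/hr ÷ 10.125 mg/mL = 10.8642 mL/hr
Volume infused = 10.8642 mL/hr × 4.6 hr = 49.97531 mL
Volume remaining = 96 − 49.97531 = 46.02469 mL
Drug remaining = 46.02469 mL × 10.125 mg/mL = 466 mg

466 mg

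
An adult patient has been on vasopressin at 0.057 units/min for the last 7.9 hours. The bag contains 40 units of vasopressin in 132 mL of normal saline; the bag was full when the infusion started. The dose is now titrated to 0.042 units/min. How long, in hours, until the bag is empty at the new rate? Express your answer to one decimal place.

5.2 hours

Initial rate:
0.057 units/min × 60 min/hr = 3.42 units/hr
Concentration = 40 units ÷ 132 mL = 0.3030303 units/mL
Rate = 3.42 units/hr ÷ 0.3030303 units/mL = 11.286 mL/hr
Volume infused so far = 11.286 mL/hr × 7.9 hr = 89.1594 mL
Volume remaining = 132 − 89.1594 = 42.8406 mL
New rate:
0.042 units/min × 60 min/hr = 2.52 units/hr
Rate = 2.52 units/hr ÷ 0.3030303 units/mL = 8.316 mL/hr
Time remaining = 42.8406 mL ÷ 8.316 mL/hr = 5.151587 hr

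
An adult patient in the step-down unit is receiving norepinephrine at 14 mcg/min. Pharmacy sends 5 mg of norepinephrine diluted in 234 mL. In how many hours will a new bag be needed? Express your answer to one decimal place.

14 mcg/min × 60 min/hr = 840 mcg/hr
Concentration = 5 mg ÷ 234 mL = 0.02136752 mg/mL = 21.36752 mcg/mL
Rate = 840 mcg/hr ÷ 21.36752 mcg/mL = 39.312 mL/hr
Duration = 234 mL ÷ 39.312 mL/hr = 5.952381 hr

6.0 hours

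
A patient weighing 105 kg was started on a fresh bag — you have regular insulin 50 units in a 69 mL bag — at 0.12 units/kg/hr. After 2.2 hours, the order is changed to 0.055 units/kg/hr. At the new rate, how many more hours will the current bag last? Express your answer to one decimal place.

3.9 hours

Initial rate:
Dose = 0.12 units/kg/hr × 105 kg = 12.6 units/hr
Concentration = 50 units ÷ 69 mL = 0.7246377 units/mL
Rate = 12.6 units/hr ÷ 0.7246377 units/mL = 17.388 mL/hr
Volume infused so far = 17.388 mL/hr × 2.2 hr = 38.2536 mL
Volume remaining = 69 − 38.2536 = 30.7464 mL
New rate:
Dose = 0.055 units/kg/hr × 105 kg = 5.775 units/hr
Rate = 5.775 units/hr ÷ 0.7246377 units/mL = 7.9695 mL/hr
Time remaining = 30.7464 mL ÷ 7.9695 mL/hr = 3.858009 hr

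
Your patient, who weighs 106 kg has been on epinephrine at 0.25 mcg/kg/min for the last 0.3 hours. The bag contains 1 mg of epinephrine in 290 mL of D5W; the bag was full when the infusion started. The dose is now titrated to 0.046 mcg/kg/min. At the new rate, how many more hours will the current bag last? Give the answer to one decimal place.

1.8 hours

Initial rate:
Dose = 0.25 mcg/kg/min × 106 kg = 26.5 mcg/min
26.5 mcg/min × 60 min/hr = 1590 mcg/hr
Concentration = 1 mg ÷ 290 mL = 0.003448276 mg/mL = 3.448276 mcg/mL
Rate = 1590 mcg/hr ÷ 3.448276 mcg/mL = 461.1 mL/hr
Volume infused so far = 461.1 mL/hr × 0.3 hr = 138.33 mL
Volume remaining = 290 − 138.33 = 151.67 mL
New rate:
Dose = 0.046 mcg/kg/min × 106 kg = 4.876 mcg/min
4.876 mcg/min × 60 min/hr = 292.56 mcg/hr
Rate = 292.56 mcg/hr ÷ 3.448276 mcg/mL = 84.8424 mL/hr
Time remaining = 151.67 mL ÷ 84.8424 mL/hr = 1.787667 hr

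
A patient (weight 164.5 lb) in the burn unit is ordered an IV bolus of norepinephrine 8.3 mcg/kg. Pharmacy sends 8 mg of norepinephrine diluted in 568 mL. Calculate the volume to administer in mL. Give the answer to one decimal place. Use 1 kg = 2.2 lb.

44.1 mL

Weight = 164.5 lb ÷ 2.2 lb/kg = 74.77273 kg
Dose = 8.3 mcg/kg × 74.77273 kg = 620.6136 mcg
Concentration = 8 mg ÷ 568 mL = 0.01408451 mg/mL = 14.08451 mcg/mL
Volume = 620.6136 mcg ÷ 14.08451 mcg/mL = 44.06357 mL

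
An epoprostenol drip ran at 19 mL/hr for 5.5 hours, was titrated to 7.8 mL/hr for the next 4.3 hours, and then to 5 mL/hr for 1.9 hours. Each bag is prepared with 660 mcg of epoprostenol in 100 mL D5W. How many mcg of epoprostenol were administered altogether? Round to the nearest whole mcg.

974 mcg

Concentration = 660 mcg ÷ 100 mL = 6.6 mcg/mL
Stage 1: 19 mL/hr × 5.5 hr = 104.5 mL → 104.5 mL × 6.6 mcg/mL = 689.7 mcg
Stage 2: 7.8 mL/hr × 4.3 hr = 33.54 mL → 33.54 mL × 6.6 mcg/mL = 221.364 mcg
Stage 3: 5 mL/hr × 1.9 hr = 9.5 mL → 9.5 mL × 6.6 mcg/mL = 62.7 mcg
Total = 689.7 + 221.364 + 62.7 = 973.764 mcg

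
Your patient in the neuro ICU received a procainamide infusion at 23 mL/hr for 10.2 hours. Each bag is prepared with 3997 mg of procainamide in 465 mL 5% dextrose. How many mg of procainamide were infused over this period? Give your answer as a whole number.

Concentration = 3997 mg ÷ 465 mL = 8.595699 mg/mL
Drug rate = 23 mL/hr × 8.595699 mg/mL = 197.7011 mg/hr
Total = 197.7011 mg/hr × 10.2 hr = 2016.551 mg

2017 mg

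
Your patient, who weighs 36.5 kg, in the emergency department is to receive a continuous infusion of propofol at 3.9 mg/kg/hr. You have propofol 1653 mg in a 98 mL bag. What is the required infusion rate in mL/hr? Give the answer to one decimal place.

Dose = 3.9 mg/kg/hr × 36.5 kg = 142.35 mg/hr
Concentration = 1653 mg ÷ 98 mL = 16.86735 mg/mL
Rate = 142.35 mg/hr ÷ 16.86735 mg/mL = 8.439383 mL/hr

8.4 mL/hr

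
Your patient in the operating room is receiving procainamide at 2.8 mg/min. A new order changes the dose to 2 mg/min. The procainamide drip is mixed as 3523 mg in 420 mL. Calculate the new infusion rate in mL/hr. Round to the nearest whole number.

14 mL/hr

2 mg/min × 60 min/hr = 120 mg/hr
Concentration = 3523 mg ÷ 420 mL = 8.388095 mg/mL
Rate = 120 mg/hr ÷ 8.388095 mg/mL = 14.30599 mL/hr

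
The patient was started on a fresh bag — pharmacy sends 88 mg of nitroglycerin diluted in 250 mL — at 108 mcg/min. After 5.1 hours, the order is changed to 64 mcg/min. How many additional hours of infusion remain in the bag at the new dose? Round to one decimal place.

14.3 hours

Initial rate:
108 mcg/min × 60 min/hr = 6480 mcg/hr
Concentration = 88 mg ÷ 250 mL = 0.352 mg/mL = 352 mcg/mL
Rate = 6480 mcg/hr ÷ 352 mcg/mL = 18.40909 mL/hr
Volume infused so far = 18.40909 mL/hr × 5.1 hr = 93.88636 mL
Volume remaining = 250 − 93.88636 = 156.1136 mL
New rate:
64 mcg/min × 60 min/hr = 3840 mcg/hr
Rate = 3840 mcg/hr ÷ 352 mcg/mL = 10.90909 mL/hr
Time remaining = 156.1136 mL ÷ 10.90909 mL/hr = 14.31042 hr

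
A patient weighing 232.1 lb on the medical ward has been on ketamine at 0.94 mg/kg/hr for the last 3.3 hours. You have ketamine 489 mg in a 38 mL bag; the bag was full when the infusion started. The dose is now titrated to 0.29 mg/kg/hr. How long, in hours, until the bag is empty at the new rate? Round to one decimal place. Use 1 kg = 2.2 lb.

5.3 hours

Initial rate:
Weight = 232.1 lb ÷ 2.2 lb/kg = 105.5 kg
Dose = 0.94 mg/kg/hr × 105.5 kg = 99.17 mg/hr
Concentration = 489 mg ÷ 38 mL = 12.86842 mg/mL
Rate = 99.17 mg/hr ÷ 12.86842 mg/mL = 7.706462 mL/hr
Volume infused so far = 7.706462 mL/hr × 3.3 hr = 25.43133 mL
Volume remaining = 38 − 25.43133 = 12.56867 mL
New rate:
Dose = 0.29 mg/kg/hr × 105.5 kg = 30.595 mg/hr
Rate = 30.595 mg/hr ÷ 12.86842 mg/mL = 2.377526 mL/hr
Time remaining = 12.56867 mL ÷ 2.377526 mL/hr = 5.286452 hr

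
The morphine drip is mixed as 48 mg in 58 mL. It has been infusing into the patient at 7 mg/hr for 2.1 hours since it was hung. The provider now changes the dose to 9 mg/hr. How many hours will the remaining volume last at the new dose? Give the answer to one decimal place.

3.7 hours

Initial rate:
Concentration = 48 mg ÷ 58 mL = 0.8275862 mg/mL
Rate = 7 mg/hr ÷ 0.8275862 mg/mL = 8.458333 mL/hr
Volume infused so far = 8.458333 mL/hr × 2.1 hr = 17.7625 mL
Volume remaining = 58 − 17.7625 = 40.2375 mL
New rate:
Rate = 9 mg/hr ÷ 0.8275862 mg/mL = 10.875 mL/hr
Time remaining = 40.2375 mL ÷ 10.875 mL/hr = 3.7 hr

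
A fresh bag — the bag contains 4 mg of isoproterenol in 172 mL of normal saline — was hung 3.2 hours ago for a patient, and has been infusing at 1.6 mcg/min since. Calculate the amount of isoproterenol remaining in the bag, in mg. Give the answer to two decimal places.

3.69 mg

1.6 mcg/min × 60 min/hr = 96 mcg/hr
Concentration = 4 mg ÷ 172 mL = 0.02325581 mg/mL = 23.25581 mcg/mL
Rate = 96 mcg/hr ÷ 23.25581 mcg/mL = 4.128 mL/hr
Volume infused = 4.128 mL/hr × 3.2 hr = 13.2096 mL
Volume remaining = 172 − 13.2096 = 158.7904 mL
Drug remaining = 158.7904 mL × 23.25581 mcg/mL = 3692.8 mcg = 3.6928 mg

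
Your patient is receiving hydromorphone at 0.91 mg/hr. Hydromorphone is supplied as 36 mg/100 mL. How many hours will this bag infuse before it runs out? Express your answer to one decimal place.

39.6 hours

Concentration = 36 mg ÷ 100 mL = 0.36 mg/mL
Rate = 0.91 mg/hr ÷ 0.36 mg/mL = 2.527778 mL/hr
Duration = 100 mL ÷ 2.527778 mL/hr = 39.56044 hr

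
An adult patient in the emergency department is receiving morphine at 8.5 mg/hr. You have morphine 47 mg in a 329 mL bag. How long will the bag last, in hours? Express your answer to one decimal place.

5.5 hours

Concentration = 47 mg ÷ 329 mL = 0.1428571 mg/mL
Rate = 8.5 mg/hr ÷ 0.1428571 mg/mL = 59.5 mL/hr
Duration = 329 mL ÷ 59.5 mL/hr = 5.529412 hr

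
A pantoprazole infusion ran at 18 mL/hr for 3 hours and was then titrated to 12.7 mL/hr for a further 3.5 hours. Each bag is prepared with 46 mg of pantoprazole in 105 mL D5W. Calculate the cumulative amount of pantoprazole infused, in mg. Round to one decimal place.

43.1 mg

Concentration = 46 mg ÷ 105 mL = 0.4380952 mg/mL
Stage 1: 18 mL/hr × 3 hr = 54 mL → 54 mL × 0.4380952 mg/mL = 23.65714 mg
Stage 2: 12.7 mL/hr × 3.5 hr = 44.45 mL → 44.45 mL × 0.4380952 mg/mL = 19.47333 mg
Total = 23.65714 + 19.47333 = 43.13048 mg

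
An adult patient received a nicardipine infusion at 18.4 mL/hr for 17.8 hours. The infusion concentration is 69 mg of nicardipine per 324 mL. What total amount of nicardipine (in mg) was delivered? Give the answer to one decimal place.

69.7 mg

Concentration = 69 mg ÷ 324 mL = 0.212963 mg/mL
Drug rate = 18.4 mL/hr × 0.212963 mg/mL = 3.918519 mg/hr
Total = 3.918519 mg/hr × 17.8 hr = 69.74963 mg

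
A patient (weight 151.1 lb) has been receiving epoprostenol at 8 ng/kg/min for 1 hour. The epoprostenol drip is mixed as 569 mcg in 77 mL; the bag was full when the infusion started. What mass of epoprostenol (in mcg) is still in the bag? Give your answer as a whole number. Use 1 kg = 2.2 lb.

Weight = 151.1 lb ÷ 2.2 lb/kg = 68.68182 kg
Dose = 8 ng/kg/min × 68.68182 kg = 549.4545 ng/min
549.4545 ng/min × 60 min/hr = 32967.27 ng/hr
Concentration = 569 mcg ÷ 77 mL = 7.38961 mcg/mL = 7389.61 ng/mL
Rate = 32967.27 ng/hr ÷ 7389.61 ng/mL = 4.461301 mL/hr
Volume infused = 4.461301 mL/hr × 1 hr = 4.461301 mL
Volume remaining = 77 − 4.461301 = 72.5387 mL
Drug remaining = 72.5387 mL × 7389.61 ng/mL = 536032.7 ng = 536.0327 mcg

536 mcg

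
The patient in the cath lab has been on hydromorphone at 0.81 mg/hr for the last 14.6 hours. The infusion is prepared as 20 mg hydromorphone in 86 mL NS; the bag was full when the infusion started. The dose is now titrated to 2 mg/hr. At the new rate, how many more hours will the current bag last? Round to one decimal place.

Initial rate:
Concentration = 20 mg ÷ 86 mL = 0.2325581 mg/mL
Rate = 0.81 mg/hr ÷ 0.2325581 mg/mL = 3.483 mL/hr
Volume infused so far = 3.483 mL/hr × 14.6 hr = 50.8518 mL
Volume remaining = 86 − 50.8518 = 35.1482 mL
New rate:
Rate = 2 mg/hr ÷ 0.2325581 mg/mL = 8.6 mL/hr
Time remaining = 35.1482 mL ÷ 8.6 mL/hr = 4.087 hr

4.1 hours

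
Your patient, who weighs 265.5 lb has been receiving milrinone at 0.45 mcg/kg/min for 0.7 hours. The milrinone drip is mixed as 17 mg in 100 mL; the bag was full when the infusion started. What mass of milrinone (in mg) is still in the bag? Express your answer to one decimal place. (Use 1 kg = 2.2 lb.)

Weight = 265.5 lb ÷ 2.2 lb/kg = 120.6818 kg
Dose = 0.45 mcg/kg/min × 120.6818 kg = 54.30682 mcg/min
54.30682 mcg/min × 60 min/hr = 3258.409 mcg/hr
Concentration = 17 mg ÷ 100 mL = 0.17 mg/mL = 170 mcg/mL
Rate = 3258.409 mcg/hr ÷ 170 mcg/mL = 19.16711 mL/hr
Volume infused = 19.16711 mL/hr × 0.7 hr = 13.41698 mL
Volume remaining = 100 − 13.41698 = 86.58302 mL
Drug remaining = 86.58302 mL × 170 mcg/mL = 14719.11 mcg = 14.71911 mg

14.7 mg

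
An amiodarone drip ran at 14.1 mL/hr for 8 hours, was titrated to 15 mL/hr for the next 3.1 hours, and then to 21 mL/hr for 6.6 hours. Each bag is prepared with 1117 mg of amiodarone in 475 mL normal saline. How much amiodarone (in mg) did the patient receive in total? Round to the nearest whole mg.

701 mg

Concentration = 1117 mg ÷ 475 mL = 2.351579 mg/mL
Stage 1: 14.1 mL/hr × 8 hr = 112.8 mL → 112.8 mL × 2.351579 mg/mL = 265.2581 mg
Stage 2: 15 mL/hr × 3.1 hr = 46.5 mL → 46.5 mL × 2.351579 mg/mL = 109.3484 mg
Stage 3: 21 mL/hr × 6.6 hr = 138.6 mL → 138.6 mL × 2.351579 mg/mL = 325.9288 mg
Total = 265.2581 + 109.3484 + 325.9288 = 700.5354 mg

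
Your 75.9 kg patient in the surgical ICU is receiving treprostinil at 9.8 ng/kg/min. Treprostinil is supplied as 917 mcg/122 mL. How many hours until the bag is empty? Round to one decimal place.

Dose = 9.8 ng/kg/min × 75.9 kg = 743.82 ng/min
743.82 ng/min × 60 min/hr = 44629.2 ng/hr
Concentration = 917 mcg ÷ 122 mL = 7.516393 mcg/mL = 7516.393 ng/mL
Rate = 44629.2 ng/hr ÷ 7516.393 ng/mL = 5.937582 mL/hr
Duration = 122 mL ÷ 5.937582 mL/hr = 20.54709 hr

20.5 hours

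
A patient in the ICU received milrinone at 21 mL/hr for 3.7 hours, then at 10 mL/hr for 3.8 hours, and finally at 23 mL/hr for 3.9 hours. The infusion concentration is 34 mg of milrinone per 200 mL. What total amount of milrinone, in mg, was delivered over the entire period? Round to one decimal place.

Concentration = 34 mg ÷ 200 mL = 0.17 mg/mL
Stage 1: 21 mL/hr × 3.7 hr = 77.7 mL → 77.7 mL × 0.17 mg/mL = 13.209 mg
Stage 2: 10 mL/hr × 3.8 hr = 38 mL → 38 mL × 0.17 mg/mL = 6.46 mg
Stage 3: 23 mL/hr × 3.9 hr = 89.7 mL → 89.7 mL × 0.17 mg/mL = 15.249 mg
Total = 13.209 + 6.46 + 15.249 = 34.918 mg

34.9 mg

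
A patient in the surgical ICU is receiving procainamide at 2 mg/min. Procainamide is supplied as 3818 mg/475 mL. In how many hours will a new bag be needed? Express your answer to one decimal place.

31.8 hours

2 mg/min × 60 min/hr = 120 mg/hr
Concentration = 3818 mg ÷ 475 mL = 8.037895 mg/mL
Rate = 120 mg/hr ÷ 8.037895 mg/mL = 14.92928 mL/hr
Duration = 475 mL ÷ 14.92928 mL/hr = 31.81667 hr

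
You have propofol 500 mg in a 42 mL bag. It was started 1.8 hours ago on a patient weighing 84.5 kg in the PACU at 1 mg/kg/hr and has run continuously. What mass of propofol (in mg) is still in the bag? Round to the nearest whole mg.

Dose = 1 mg/kg/hr × 84.5 kg = 84.5 mg/hr
Concentration = 500 mg ÷ 42 mL = 11.90476 mg/mL
Rate = 84.5 mg/hr ÷ 11.90476 mg/mL = 7.098 mL/hr
Volume infused = 7.098 mL/hr × 1.8 hr = 12.7764 mL
Volume remaining = 42 − 12.7764 = 29.2236 mL
Drug remaining = 29.2236 mL × 11.90476 mg/mL = 347.9 mg

348 mg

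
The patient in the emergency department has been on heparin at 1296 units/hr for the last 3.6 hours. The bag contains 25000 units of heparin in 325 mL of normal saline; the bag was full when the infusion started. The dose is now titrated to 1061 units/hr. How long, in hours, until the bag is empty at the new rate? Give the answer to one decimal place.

Initial rate:
Concentration = 25000 units ÷ 325 mL = 76.92308 units/mL
Rate = 1296 units/hr ÷ 76.92308 units/mL = 16.848 mL/hr
Volume infused so far = 16.848 mL/hr × 3.6 hr = 60.6528 mL
Volume remaining = 325 − 60.6528 = 264.3472 mL
New rate:
Rate = 1061 units/hr ÷ 76.92308 units/mL = 13.793 mL/hr
Time remaining = 264.3472 mL ÷ 13.793 mL/hr = 19.16532 hr

19.2 hours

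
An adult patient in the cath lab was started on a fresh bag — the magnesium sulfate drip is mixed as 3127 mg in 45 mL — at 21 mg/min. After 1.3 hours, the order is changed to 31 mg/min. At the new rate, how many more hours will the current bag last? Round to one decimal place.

Initial rate:
21 mg/min × 60 min/hr = 1260 mg/hr
Concentration = 3127 mg ÷ 45 mL = 69.48889 mg/mL
Rate = 1260 mg/hr ÷ 69.48889 mg/mL = 18.1324 mL/hr
Volume infused so far = 18.1324 mL/hr × 1.3 hr = 23.57211 mL
Volume remaining = 45 − 23.57211 = 21.42789 mL
New rate:
31 mg/min × 60 min/hr = 1860 mg/hr
Rate = 1860 mg/hr ÷ 69.48889 mg/mL = 26.76687 mL/hr
Time remaining = 21.42789 mL ÷ 26.76687 mL/hr = 0.8005376 hr

0.8 hours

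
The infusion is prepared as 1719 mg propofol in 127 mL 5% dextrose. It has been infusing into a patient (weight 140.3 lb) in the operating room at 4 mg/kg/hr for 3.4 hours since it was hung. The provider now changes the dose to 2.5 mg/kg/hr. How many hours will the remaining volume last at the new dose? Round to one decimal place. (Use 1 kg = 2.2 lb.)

Initial rate:
Weight = 140.3 lb ÷ 2.2 lb/kg = 63.77273 kg
Dose = 4 mg/kg/hr × 63.77273 kg = 255.0909 mg/hr
Concentration = 1719 mg ÷ 127 mL = 13.53543 mg/mL
Rate = 255.0909 mg/hr ÷ 13.53543 mg/mL = 18.84616 mL/hr
Volume infused so far = 18.84616 mL/hr × 3.4 hr = 64.07694 mL
Volume remaining = 127 − 64.07694 = 62.92306 mL
New rate:
Dose = 2.5 mg/kg/hr × 63.77273 kg = 159.4318 mg/hr
Rate = 159.4318 mg/hr ÷ 13.53543 mg/mL = 11.77885 mL/hr
Time remaining = 62.92306 mL ÷ 11.77885 mL/hr = 5.342038 hr

5.3 hours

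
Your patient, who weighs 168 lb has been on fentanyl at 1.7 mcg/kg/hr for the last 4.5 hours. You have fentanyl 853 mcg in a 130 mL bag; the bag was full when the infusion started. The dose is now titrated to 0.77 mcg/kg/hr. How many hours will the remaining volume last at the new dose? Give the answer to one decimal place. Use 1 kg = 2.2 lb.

4.6 hours

Initial rate:
Weight = 168 lb ÷ 2.2 lb/kg = 76.36364 kg
Dose = 1.7 mcg/kg/hr × 76.36364 kg = 129.8182 mcg/hr
Concentration = 853 mcg ÷ 130 mL = 6.561538 mcg/mL
Rate = 129.8182 mcg/hr ÷ 6.561538 mcg/mL = 19.78472 mL/hr
Volume infused so far = 19.78472 mL/hr × 4.5 hr = 89.03123 mL
Volume remaining = 130 − 89.03123 = 40.96877 mL
New rate:
Dose = 0.77 mcg/kg/hr × 76.36364 kg = 58.8 mcg/hr
Rate = 58.8 mcg/hr ÷ 6.561538 mcg/mL = 8.961313 mL/hr
Time remaining = 40.96877 mL ÷ 8.961313 mL/hr = 4.571738 hr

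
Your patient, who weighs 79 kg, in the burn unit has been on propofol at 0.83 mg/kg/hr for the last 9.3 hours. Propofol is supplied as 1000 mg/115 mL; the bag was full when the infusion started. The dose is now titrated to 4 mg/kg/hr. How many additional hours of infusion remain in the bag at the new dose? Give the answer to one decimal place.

Initial rate:
Dose = 0.83 mg/kg/hr × 79 kg = 65.57 mg/hr
Concentration = 1000 mg ÷ 115 mL = 8.695652 mg/mL
Rate = 65.57 mg/hr ÷ 8.695652 mg/mL = 7.54055 mL/hr
Volume infused so far = 7.54055 mL/hr × 9.3 hr = 70.12711 mL
Volume remaining = 115 − 70.12711 = 44.87289 mL
New rate:
Dose = 4 mg/kg/hr × 79 kg = 316 mg/hr
Rate = 316 mg/hr ÷ 8.695652 mg/mL = 36.34 mL/hr
Time remaining = 44.87289 mL ÷ 36.34 mL/hr = 1.234807 hr

1.2 hours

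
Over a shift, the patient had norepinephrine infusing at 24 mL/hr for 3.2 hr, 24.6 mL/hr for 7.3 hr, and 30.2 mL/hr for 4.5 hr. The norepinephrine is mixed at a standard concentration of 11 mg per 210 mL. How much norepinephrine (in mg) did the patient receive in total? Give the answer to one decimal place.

Concentration = 11 mg ÷ 210 mL = 0.05238095 mg/mL
Stage 1: 24 mL/hr × 3.2 hr = 76.8 mL → 76.8 mL × 0.05238095 mg/mL = 4.022857 mg
Stage 2: 24.6 mL/hr × 7.3 hr = 179.58 mL → 179.58 mL × 0.05238095 mg/mL = 9.406571 mg
Stage 3: 30.2 mL/hr × 4.5 hr = 135.9 mL → 135.9 mL × 0.05238095 mg/mL = 7.118571 mg
Total = 4.022857 + 9.406571 + 7.118571 = 20.548 mg

20.5 mg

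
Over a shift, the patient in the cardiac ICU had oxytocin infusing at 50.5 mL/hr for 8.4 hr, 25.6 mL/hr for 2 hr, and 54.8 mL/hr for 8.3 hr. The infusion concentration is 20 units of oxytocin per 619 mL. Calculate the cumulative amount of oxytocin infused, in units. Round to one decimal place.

Concentration = 20 units ÷ 619 mL = 0.03231018 units/mL
Stage 1: 50.5 mL/hr × 8.4 hr = 424.2 mL → 424.2 mL × 0.03231018 units/mL = 13.70598 units
Stage 2: 25.6 mL/hr × 2 hr = 51.2 mL → 51.2 mL × 0.03231018 units/mL = 1.654281 units
Stage 3: 54.8 mL/hr × 8.3 hr = 454.84 mL → 454.84 mL × 0.03231018 units/mL = 14.69596 units
Total = 13.70598 + 1.654281 + 14.69596 = 30.05622 units

30.1 units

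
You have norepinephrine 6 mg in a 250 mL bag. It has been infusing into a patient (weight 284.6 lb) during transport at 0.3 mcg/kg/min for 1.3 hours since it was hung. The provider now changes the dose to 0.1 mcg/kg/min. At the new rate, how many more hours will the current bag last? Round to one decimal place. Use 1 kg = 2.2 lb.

3.8 hours

Initial rate:
Weight = 284.6 lb ÷ 2.2 lb/kg = 129.3636 kg
Dose = 0.3 mcg/kg/min × 129.3636 kg = 38.80909 mcg/min
38.80909 mcg/min × 60 min/hr = 2328.545 mcg/hr
Concentration = 6 mg ÷ 250 mL = 0.024 mg/mL = 24 mcg/mL
Rate = 2328.545 mcg/hr ÷ 24 mcg/mL = 97.02273 mL/hr
Volume infused so far = 97.02273 mL/hr × 1.3 hr = 126.1295 mL
Volume remaining = 250 − 126.1295 = 123.8705 mL
New rate:
Dose = 0.1 mcg/kg/min × 129.3636 kg = 12.93636 mcg/min
12.93636 mcg/min × 60 min/hr = 776.1818 mcg/hr
Rate = 776.1818 mcg/hr ÷ 24 mcg/mL = 32.34091 mL/hr
Time remaining = 123.8705 mL ÷ 32.34091 mL/hr = 3.830148 hr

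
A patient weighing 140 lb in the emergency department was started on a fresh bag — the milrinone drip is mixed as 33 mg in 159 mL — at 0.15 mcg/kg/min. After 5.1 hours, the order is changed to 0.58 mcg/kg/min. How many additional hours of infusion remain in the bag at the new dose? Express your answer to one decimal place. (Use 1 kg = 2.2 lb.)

13.6 hours

Initial rate:
Weight = 140 lb ÷ 2.2 lb/kg = 63.63636 kg
Dose = 0.15 mcg/kg/min × 63.63636 kg = 9.545455 mcg/min
9.545455 mcg/min × 60 min/hr = 572.7273 mcg/hr
Concentration = 33 mg ÷ 159 mL = 0.2075472 mg/mL = 207.5472 mcg/mL
Rate = 572.7273 mcg/hr ÷ 207.5472 mcg/mL = 2.759504 mL/hr
Volume infused so far = 2.759504 mL/hr × 5.1 hr = 14.07347 mL
Volume remaining = 159 − 14.07347 = 144.9265 mL
New rate:
Dose = 0.58 mcg/kg/min × 63.63636 kg = 36.90909 mcg/min
36.90909 mcg/min × 60 min/hr = 2214.545 mcg/hr
Rate = 2214.545 mcg/hr ÷ 207.5472 mcg/mL = 10.67008 mL/hr
Time remaining = 144.9265 mL ÷ 10.67008 mL/hr = 13.58251 hr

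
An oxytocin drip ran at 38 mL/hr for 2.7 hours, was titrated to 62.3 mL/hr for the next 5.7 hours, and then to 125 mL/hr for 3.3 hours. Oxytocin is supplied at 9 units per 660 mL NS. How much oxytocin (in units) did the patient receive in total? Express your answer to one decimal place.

Concentration = 9 units ÷ 660 mL = 0.01363636 units/mL
Stage 1: 38 mL/hr × 2.7 hr = 102.6 mL → 102.6 mL × 0.01363636 units/mL = 1.399091 units
Stage 2: 62.3 mL/hr × 5.7 hr = 355.11 mL → 355.11 mL × 0.01363636 units/mL = 4.842409 units
Stage 3: 125 mL/hr × 3.3 hr = 412.5 mL → 412.5 mL × 0.01363636 units/mL = 5.625 units
Total = 1.399091 + 4.842409 + 5.625 = 11.8665 units

11.9 units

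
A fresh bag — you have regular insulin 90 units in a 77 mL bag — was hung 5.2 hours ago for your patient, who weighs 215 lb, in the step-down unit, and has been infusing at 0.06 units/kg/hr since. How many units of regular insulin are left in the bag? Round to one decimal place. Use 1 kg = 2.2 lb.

Weight = 215 lb ÷ 2.2 lb/kg = 97.72727 kg
Dose = 0.06 units/kg/hr × 97.72727 kg = 5.863636 units/hr
Concentration = 90 units ÷ 77 mL = 1.168831 units/mL
Rate = 5.863636 units/hr ÷ 1.168831 units/mL = 5.016667 mL/hr
Volume infused = 5.016667 mL/hr × 5.2 hr = 26.08667 mL
Volume remaining = 77 − 26.08667 = 50.91333 mL
Drug remaining = 50.91333 mL × 1.168831 units/mL = 59.50909 units

59.5 units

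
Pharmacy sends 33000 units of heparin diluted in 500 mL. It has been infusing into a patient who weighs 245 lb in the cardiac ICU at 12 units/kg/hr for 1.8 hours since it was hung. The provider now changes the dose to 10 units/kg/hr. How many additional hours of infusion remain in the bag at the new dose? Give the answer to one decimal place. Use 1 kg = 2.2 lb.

Initial rate:
Weight = 245 lb ÷ 2.2 lb/kg = 111.3636 kg
Dose = 12 units/kg/hr × 111.3636 kg = 1336.364 units/hr
Concentration = 33000 units ÷ 500 mL = 66 units/mL
Rate = 1336.364 units/hr ÷ 66 units/mL = 20.24793 mL/hr
Volume infused so far = 20.24793 mL/hr × 1.8 hr = 36.44628 mL
Volume remaining = 500 − 36.44628 = 463.5537 mL
New rate:
Dose = 10 units/kg/hr × 111.3636 kg = 1113.636 units/hr
Rate = 1113.636 units/hr ÷ 66 units/mL = 16.87328 mL/hr
Time remaining = 463.5537 mL ÷ 16.87328 mL/hr = 27.47265 hr

27.5 hours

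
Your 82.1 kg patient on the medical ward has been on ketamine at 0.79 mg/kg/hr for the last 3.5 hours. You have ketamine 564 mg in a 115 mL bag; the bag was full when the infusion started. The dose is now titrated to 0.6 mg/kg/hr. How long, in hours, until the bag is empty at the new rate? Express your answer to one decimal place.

Initial rate:
Dose = 0.79 mg/kg/hr × 82.1 kg = 64.859 mg/hr
Concentration = 564 mg ÷ 115 mL = 4.904348 mg/mL
Rate = 64.859 mg/hr ÷ 4.904348 mg/mL = 13.2248 mL/hr
Volume infused so far = 13.2248 mL/hr × 3.5 hr = 46.28679 mL
Volume remaining = 115 − 46.28679 = 68.71321 mL
New rate:
Dose = 0.6 mg/kg/hr × 82.1 kg = 49.26 mg/hr
Rate = 49.26 mg/hr ÷ 4.904348 mg/mL = 10.04415 mL/hr
Time remaining = 68.71321 mL ÷ 10.04415 mL/hr = 6.841119 hr

6.8 hours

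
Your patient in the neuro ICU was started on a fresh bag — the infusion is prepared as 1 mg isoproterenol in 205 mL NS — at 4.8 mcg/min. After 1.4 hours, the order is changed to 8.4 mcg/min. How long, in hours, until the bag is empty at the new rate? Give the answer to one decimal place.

Initial rate:
4.8 mcg/min × 60 min/hr = 288 mcg/hr
Concentration = 1 mg ÷ 205 mL = 0.004878049 mg/mL = 4.878049 mcg/mL
Rate = 288 mcg/hr ÷ 4.878049 mcg/mL = 59.04 mL/hr
Volume infused so far = 59.04 mL/hr × 1.4 hr = 82.656 mL
Volume remaining = 205 − 82.656 = 122.344 mL
New rate:
8.4 mcg/min × 60 min/hr = 504 mcg/hr
Rate = 504 mcg/hr ÷ 4.878049 mcg/mL = 103.32 mL/hr
Time remaining = 122.344 mL ÷ 103.32 mL/hr = 1.184127 hr

1.2 hours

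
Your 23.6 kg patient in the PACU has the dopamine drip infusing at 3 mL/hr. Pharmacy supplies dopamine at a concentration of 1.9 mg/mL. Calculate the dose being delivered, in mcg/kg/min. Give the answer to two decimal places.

4.03 mcg/kg/min

Concentration = 1.9 mg/mL = 1900 mcg/mL
Drug rate = 3 mL/hr × 1900 mcg/mL = 5700 mcg/hr
5700 mcg/hr ÷ 60 min/hr = 95 mcg/min
95 mcg/min ÷ 23.6 kg = 4.025424 mcg/kg/min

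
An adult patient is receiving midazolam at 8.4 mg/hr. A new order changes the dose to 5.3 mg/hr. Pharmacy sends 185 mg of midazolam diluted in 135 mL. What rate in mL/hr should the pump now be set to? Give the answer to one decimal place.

3.9 mL/hr

Concentration = 185 mg ÷ 135 mL = 1.37037 mg/mL
Rate = 5.3 mg/hr ÷ 1.37037 mg/mL = 3.867568 mL/hr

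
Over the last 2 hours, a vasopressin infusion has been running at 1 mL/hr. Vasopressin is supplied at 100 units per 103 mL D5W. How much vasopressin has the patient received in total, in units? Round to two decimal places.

Concentration = 100 units ÷ 103 mL = 0.9708738 units/mL
Drug rate = 1 mL/hr × 0.9708738 units/mL = 0.9708738 units/hr
Total = 0.9708738 units/hr × 2 hr = 1.941748 units

1.94 units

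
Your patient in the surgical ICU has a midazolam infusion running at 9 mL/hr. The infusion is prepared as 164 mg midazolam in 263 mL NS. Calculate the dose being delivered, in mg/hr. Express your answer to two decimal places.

Concentration = 164 mg ÷ 263 mL = 0.6235741 mg/mL
Drug rate = 9 mL/hr × 0.6235741 mg/mL = 5.612167 mg/hr

5.61 mg/hr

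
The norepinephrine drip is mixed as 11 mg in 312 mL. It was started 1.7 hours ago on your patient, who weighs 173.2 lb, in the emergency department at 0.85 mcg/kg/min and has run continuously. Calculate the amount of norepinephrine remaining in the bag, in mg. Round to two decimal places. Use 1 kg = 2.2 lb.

Weight = 173.2 lb ÷ 2.2 lb/kg = 78.72727 kg
Dose = 0.85 mcg/kg/min × 78.72727 kg = 66.91818 mcg/min
66.91818 mcg/min × 60 min/hr = 4015.091 mcg/hr
Concentration = 11 mg ÷ 312 mL = 0.03525641 mg/mL = 35.25641 mcg/mL
Rate = 4015.091 mcg/hr ÷ 35.25641 mcg/mL = 113.8826 mL/hr
Volume infused = 113.8826 mL/hr × 1.7 hr = 193.6004 mL
Volume remaining = 312 − 193.6004 = 118.3996 mL
Drug remaining = 118.3996 mL × 35.25641 mcg/mL = 4174.345 mcg = 4.174345 mg

4.17 mg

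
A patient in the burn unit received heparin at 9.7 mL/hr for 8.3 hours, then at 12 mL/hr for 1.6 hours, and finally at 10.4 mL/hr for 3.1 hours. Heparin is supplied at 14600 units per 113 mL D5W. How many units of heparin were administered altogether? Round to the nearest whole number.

17048 units

Concentration = 14600 units ÷ 113 mL = 129.2035 units/mL
Stage 1: 9.7 mL/hr × 8.3 hr = 80.51 mL → 80.51 mL × 129.2035 units/mL = 10402.18 units
Stage 2: 12 mL/hr × 1.6 hr = 19.2 mL → 19.2 mL × 129.2035 units/mL = 2480.708 units
Stage 3: 10.4 mL/hr × 3.1 hr = 32.24 mL → 32.24 mL × 129.2035 units/mL = 4165.522 units
Total = 10402.18 + 2480.708 + 4165.522 = 17048.41 units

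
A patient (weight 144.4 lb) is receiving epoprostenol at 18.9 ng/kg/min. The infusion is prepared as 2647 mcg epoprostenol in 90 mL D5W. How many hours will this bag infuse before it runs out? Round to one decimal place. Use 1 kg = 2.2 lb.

35.6 hours

Weight = 144.4 lb ÷ 2.2 lb/kg = 65.63636 kg
Dose = 18.9 ng/kg/min × 65.63636 kg = 1240.527 ng/min
1240.527 ng/min × 60 min/hr = 74431.64 ng/hr
Concentration = 2647 mcg ÷ 90 mL = 29.41111 mcg/mL = 29411.11 ng/mL
Rate = 74431.64 ng/hr ÷ 29411.11 ng/mL = 2.530732 mL/hr
Duration = 90 mL ÷ 2.530732 mL/hr = 35.56283 hr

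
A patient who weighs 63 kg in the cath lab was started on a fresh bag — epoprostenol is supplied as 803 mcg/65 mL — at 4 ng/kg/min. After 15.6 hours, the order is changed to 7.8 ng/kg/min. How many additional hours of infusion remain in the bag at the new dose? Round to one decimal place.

Initial rate:
Dose = 4 ng/kg/min × 63 kg = 252 ng/min
252 ng/min × 60 min/hr = 15120 ng/hr
Concentration = 803 mcg ÷ 65 mL = 12.35385 mcg/mL = 12353.85 ng/mL
Rate = 15120 ng/hr ÷ 12353.85 ng/mL = 1.22391 mL/hr
Volume infused so far = 1.22391 mL/hr × 15.6 hr = 19.093 mL
Volume remaining = 65 − 19.093 = 45.907 mL
New rate:
Dose = 7.8 ng/kg/min × 63 kg = 491.4 ng/min
491.4 ng/min × 60 min/hr = 29484 ng/hr
Rate = 29484 ng/hr ÷ 12353.85 ng/mL = 2.386625 mL/hr
Time remaining = 45.907 mL ÷ 2.386625 mL/hr = 19.23511 hr

19.2 hours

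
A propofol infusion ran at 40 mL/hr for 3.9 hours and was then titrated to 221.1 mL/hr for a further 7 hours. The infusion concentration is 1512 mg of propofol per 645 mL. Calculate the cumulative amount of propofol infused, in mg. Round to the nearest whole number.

3994 mg

Concentration = 1512 mg ÷ 645 mL = 2.344186 mg/mL
Stage 1: 40 mL/hr × 3.9 hr = 156 mL → 156 mL × 2.344186 mg/mL = 365.693 mg
Stage 2: 221.1 mL/hr × 7 hr = 1547.7 mL → 1547.7 mL × 2.344186 mg/mL = 3628.097 mg
Total = 365.693 + 3628.097 = 3993.79 mg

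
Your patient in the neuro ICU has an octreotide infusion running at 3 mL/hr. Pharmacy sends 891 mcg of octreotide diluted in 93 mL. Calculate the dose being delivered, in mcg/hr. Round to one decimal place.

Concentration = 891 mcg ÷ 93 mL = 9.580645 mcg/mL
Drug rate = 3 mL/hr × 9.580645 mcg/mL = 28.74194 mcg/hr

28.7 mcg/hr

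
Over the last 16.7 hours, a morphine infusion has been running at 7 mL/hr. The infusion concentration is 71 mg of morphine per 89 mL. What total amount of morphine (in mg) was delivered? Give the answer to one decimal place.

93.3 mg

Concentration = 71 mg ÷ 89 mL = 0.7977528 mg/mL
Drug rate = 7 mL/hr × 0.7977528 mg/mL = 5.58427 mg/hr
Total = 5.58427 mg/hr × 16.7 hr = 93.2573 mg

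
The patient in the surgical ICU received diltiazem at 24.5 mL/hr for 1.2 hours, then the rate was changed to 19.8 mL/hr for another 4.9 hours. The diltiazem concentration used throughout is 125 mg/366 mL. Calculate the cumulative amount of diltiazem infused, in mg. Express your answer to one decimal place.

Concentration = 125 mg ÷ 366 mL = 0.3415301 mg/mL
Stage 1: 24.5 mL/hr × 1.2 hr = 29.4 mL → 29.4 mL × 0.3415301 mg/mL = 10.04098 mg
Stage 2: 19.8 mL/hr × 4.9 hr = 97.02 mL → 97.02 mL × 0.3415301 mg/mL = 33.13525 mg
Total = 10.04098 + 33.13525 = 43.17623 mg

43.2 mg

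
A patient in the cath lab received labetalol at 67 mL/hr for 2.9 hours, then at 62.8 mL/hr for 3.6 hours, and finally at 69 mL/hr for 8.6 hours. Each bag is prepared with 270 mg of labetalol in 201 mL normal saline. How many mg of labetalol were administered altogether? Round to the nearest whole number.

Concentration = 270 mg ÷ 201 mL = 1.343284 mg/mL
Stage 1: 67 mL/hr × 2.9 hr = 194.3 mL → 194.3 mL × 1.343284 mg/mL = 261 mg
Stage 2: 62.8 mL/hr × 3.6 hr = 226.08 mL → 226.08 mL × 1.343284 mg/mL = 303.6896 mg
Stage 3: 69 mL/hr × 8.6 hr = 593.4 mL → 593.4 mL × 1.343284 mg/mL = 797.1045 mg
Total = 261 + 303.6896 + 797.1045 = 1361.794 mg

1362 mg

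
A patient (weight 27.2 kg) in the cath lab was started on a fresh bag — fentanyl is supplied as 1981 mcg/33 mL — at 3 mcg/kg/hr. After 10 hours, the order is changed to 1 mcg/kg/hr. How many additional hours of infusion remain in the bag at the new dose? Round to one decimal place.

Initial rate:
Dose = 3 mcg/kg/hr × 27.2 kg = 81.6 mcg/hr
Concentration = 1981 mcg ÷ 33 mL = 60.0303 mcg/mL
Rate = 81.6 mcg/hr ÷ 60.0303 mcg/mL = 1.359313 mL/hr
Volume infused so far = 1.359313 mL/hr × 10 hr = 13.59313 mL
Volume remaining = 33 − 13.59313 = 19.40687 mL
New rate:
Dose = 1 mcg/kg/hr × 27.2 kg = 27.2 mcg/hr
Rate = 27.2 mcg/hr ÷ 60.0303 mcg/mL = 0.4531045 mL/hr
Time remaining = 19.40687 mL ÷ 0.4531045 mL/hr = 42.83088 hr

42.8 hours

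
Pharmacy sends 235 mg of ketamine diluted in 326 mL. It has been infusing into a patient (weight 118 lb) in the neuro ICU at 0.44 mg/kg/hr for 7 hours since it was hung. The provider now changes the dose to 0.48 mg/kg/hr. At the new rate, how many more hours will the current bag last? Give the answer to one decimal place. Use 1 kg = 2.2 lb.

Initial rate:
Weight = 118 lb ÷ 2.2 lb/kg = 53.63636 kg
Dose = 0.44 mg/kg/hr × 53.63636 kg = 23.6 mg/hr
Concentration = 235 mg ÷ 326 mL = 0.7208589 mg/mL
Rate = 23.6 mg/hr ÷ 0.7208589 mg/mL = 32.73872 mL/hr
Volume infused so far = 32.73872 mL/hr × 7 hr = 229.1711 mL
Volume remaining = 326 − 229.1711 = 96.82894 mL
New rate:
Dose = 0.48 mg/kg/hr × 53.63636 kg = 25.74545 mg/hr
Rate = 25.74545 mg/hr ÷ 0.7208589 mg/mL = 35.71497 mL/hr
Time remaining = 96.82894 mL ÷ 35.71497 mL/hr = 2.711158 hr

2.7 hours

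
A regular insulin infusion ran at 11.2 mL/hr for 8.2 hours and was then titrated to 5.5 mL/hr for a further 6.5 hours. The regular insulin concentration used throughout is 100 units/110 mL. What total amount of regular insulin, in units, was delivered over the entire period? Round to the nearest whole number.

Concentration = 100 units ÷ 110 mL = 0.9090909 units/mL
Stage 1: 11.2 mL/hr × 8.2 hr = 91.84 mL → 91.84 mL × 0.9090909 units/mL = 83.49091 units
Stage 2: 5.5 mL/hr × 6.5 hr = 35.75 mL → 35.75 mL × 0.9090909 units/mL = 32.5 units
Total = 83.49091 + 32.5 = 115.9909 units

116 units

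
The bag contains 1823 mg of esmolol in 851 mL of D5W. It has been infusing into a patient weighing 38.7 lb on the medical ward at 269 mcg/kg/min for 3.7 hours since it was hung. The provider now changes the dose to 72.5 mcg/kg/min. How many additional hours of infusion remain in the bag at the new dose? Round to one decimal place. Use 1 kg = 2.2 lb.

10.1 hours

Initial rate:
Weight = 38.7 lb ÷ 2.2 lb/kg = 17.59091 kg
Dose = 269 mcg/kg/min × 17.59091 kg = 4731.955 mcg/min
4731.955 mcg/min × 60 min/hr = 283917.3 mcg/hr
Concentration = 1823 mg ÷ 851 mL = 2.142186 mg/mL = 2142.186 mcg/mL
Rate = 283917.3 mcg/hr ÷ 2142.186 mcg/mL = 132.5363 mL/hr
Volume infused so far = 132.5363 mL/hr × 3.7 hr = 490.3842 mL
Volume remaining = 851 − 490.3842 = 360.6158 mL
New rate:
Dose = 72.5 mcg/kg/min × 17.59091 kg = 1275.341 mcg/min
1275.341 mcg/min × 60 min/hr = 76520.45 mcg/hr
Rate = 76520.45 mcg/hr ÷ 2142.186 mcg/mL = 35.72074 mL/hr
Time remaining = 360.6158 mL ÷ 35.72074 mL/hr = 10.09542 hr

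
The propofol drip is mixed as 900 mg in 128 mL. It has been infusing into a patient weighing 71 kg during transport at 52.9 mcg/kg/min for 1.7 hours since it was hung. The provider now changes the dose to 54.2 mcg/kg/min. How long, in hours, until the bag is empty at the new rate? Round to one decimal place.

2.2 hours

Initial rate:
Dose = 52.9 mcg/kg/min × 71 kg = 3755.9 mcg/min
3755.9 mcg/min × 60 min/hr = 225354 mcg/hr
Concentration = 900 mg ÷ 128 mL = 7.03125 mg/mL = 7031.25 mcg/mL
Rate = 225354 mcg/hr ÷ 7031.25 mcg/mL = 32.05035 mL/hr
Volume infused so far = 32.05035 mL/hr × 1.7 hr = 54.48559 mL
Volume remaining = 128 − 54.48559 = 73.51441 mL
New rate:
Dose = 54.2 mcg/kg/min × 71 kg = 3848.2 mcg/min
3848.2 mcg/min × 60 min/hr = 230892 mcg/hr
Rate = 230892 mcg/hr ÷ 7031.25 mcg/mL = 32.83797 mL/hr
Time remaining = 73.51441 mL ÷ 32.83797 mL/hr = 2.238701 hr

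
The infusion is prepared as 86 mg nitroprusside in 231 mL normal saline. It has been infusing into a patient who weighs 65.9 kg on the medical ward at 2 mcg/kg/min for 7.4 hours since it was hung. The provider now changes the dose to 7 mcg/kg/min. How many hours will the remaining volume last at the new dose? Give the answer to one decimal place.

1.0 hours

Initial rate:
Dose = 2 mcg/kg/min × 65.9 kg = 131.8 mcg/min
131.8 mcg/min × 60 min/hr = 7908 mcg/hr
Concentration = 86 mg ÷ 231 mL = 0.3722944 mg/mL = 372.2944 mcg/mL
Rate = 7908 mcg/hr ÷ 372.2944 mcg/mL = 21.24126 mL/hr
Volume infused so far = 21.24126 mL/hr × 7.4 hr = 157.1853 mL
Volume remaining = 231 − 157.1853 = 73.81471 mL
New rate:
Dose = 7 mcg/kg/min × 65.9 kg = 461.3 mcg/min
461.3 mcg/min × 60 min/hr = 27678 mcg/hr
Rate = 27678 mcg/hr ÷ 372.2944 mcg/mL = 74.3444 mL/hr
Time remaining = 73.81471 mL ÷ 74.3444 mL/hr = 0.9928752 hr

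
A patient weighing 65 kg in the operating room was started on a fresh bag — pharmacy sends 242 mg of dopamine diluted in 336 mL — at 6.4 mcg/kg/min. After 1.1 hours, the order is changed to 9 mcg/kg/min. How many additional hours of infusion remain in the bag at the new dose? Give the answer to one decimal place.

Initial rate:
Dose = 6.4 mcg/kg/min × 65 kg = 416 mcg/min
416 mcg/min × 60 min/hr = 24960 mcg/hr
Concentration = 242 mg ÷ 336 mL = 0.7202381 mg/mL = 720.2381 mcg/mL
Rate = 24960 mcg/hr ÷ 720.2381 mcg/mL = 34.65521 mL/hr
Volume infused so far = 34.65521 mL/hr × 1.1 hr = 38.12073 mL
Volume remaining = 336 − 38.12073 = 297.8793 mL
New rate:
Dose = 9 mcg/kg/min × 65 kg = 585 mcg/min
585 mcg/min × 60 min/hr = 35100 mcg/hr
Rate = 35100 mcg/hr ÷ 720.2381 mcg/mL = 48.73388 mL/hr
Time remaining = 297.8793 mL ÷ 48.73388 mL/hr = 6.112365 hr

6.1 hours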